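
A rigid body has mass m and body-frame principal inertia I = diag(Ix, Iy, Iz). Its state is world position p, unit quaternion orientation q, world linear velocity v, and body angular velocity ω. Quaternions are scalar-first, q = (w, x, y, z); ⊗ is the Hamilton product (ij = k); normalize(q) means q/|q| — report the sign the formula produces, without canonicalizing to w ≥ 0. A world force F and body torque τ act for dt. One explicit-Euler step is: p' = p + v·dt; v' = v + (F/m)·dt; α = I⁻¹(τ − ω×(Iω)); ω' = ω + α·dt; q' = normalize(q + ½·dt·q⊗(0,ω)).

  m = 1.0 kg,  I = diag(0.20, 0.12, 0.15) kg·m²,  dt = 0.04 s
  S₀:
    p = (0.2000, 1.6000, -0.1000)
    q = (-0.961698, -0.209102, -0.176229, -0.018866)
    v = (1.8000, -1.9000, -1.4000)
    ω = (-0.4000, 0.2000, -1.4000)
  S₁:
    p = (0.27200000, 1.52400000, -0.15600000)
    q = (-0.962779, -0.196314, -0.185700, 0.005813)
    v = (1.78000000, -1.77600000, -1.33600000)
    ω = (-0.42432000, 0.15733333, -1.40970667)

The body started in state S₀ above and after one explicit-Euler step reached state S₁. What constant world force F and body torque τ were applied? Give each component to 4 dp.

velocity change Δv = (-0.02000000, 0.12400000, 0.06400000)
m·(v₁−v₀)/dt = (-0.5000, 3.1000, 1.6000)
Δω = ω₁−ω₀ = (-0.02432000, -0.04266667, -0.00970667)
I·α + gyro = (-0.1300, -0.1000, -0.0300)

F = (-0.5000, 3.1000, 1.6000)
τ = (-0.1300, -0.1000, -0.0300)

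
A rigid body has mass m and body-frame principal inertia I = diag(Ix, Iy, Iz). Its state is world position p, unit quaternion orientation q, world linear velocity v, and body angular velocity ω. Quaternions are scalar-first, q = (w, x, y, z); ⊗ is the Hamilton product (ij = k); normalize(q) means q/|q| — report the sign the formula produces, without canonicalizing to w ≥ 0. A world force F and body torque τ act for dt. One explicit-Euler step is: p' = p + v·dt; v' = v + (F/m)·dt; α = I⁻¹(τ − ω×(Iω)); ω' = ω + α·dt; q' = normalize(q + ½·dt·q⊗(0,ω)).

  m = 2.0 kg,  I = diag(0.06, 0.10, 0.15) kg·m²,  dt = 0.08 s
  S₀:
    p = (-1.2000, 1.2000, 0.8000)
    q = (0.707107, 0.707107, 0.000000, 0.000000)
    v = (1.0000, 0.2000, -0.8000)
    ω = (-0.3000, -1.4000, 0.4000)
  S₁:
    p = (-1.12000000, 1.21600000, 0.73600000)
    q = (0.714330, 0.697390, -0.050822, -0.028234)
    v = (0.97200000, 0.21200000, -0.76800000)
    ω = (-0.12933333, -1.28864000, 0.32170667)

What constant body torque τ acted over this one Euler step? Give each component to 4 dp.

τ = (0.1000, 0.1500, -0.1300)

ω₁ − ω₀ = (0.17066667, 0.11136000, -0.07829333)
precession coupling = (-0.0280, 0.0108, 0.0168)
τ = I·(Δω/dt) + ω₀×(Iω₀) = (0.1000, 0.1500, -0.1300)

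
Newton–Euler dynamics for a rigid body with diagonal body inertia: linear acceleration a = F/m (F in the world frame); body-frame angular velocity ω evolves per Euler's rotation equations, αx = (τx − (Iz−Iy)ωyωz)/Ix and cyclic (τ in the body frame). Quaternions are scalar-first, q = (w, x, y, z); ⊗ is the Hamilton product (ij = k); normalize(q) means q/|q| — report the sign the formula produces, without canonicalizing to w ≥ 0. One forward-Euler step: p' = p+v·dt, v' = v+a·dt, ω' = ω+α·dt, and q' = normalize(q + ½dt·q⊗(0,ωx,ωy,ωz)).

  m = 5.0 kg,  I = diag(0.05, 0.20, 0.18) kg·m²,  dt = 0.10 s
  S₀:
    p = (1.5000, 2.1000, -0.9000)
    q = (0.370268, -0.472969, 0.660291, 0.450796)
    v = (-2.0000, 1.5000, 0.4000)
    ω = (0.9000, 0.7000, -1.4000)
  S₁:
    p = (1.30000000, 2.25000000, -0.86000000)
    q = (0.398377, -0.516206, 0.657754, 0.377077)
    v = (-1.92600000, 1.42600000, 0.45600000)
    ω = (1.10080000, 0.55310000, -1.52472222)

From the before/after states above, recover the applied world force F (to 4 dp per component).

Δv = v₁−v₀ = (0.07400000, -0.07400000, 0.05600000)
F = m·Δv/dt = (3.7000, -3.7000, 2.8000)

F = (3.7000, -3.7000, 2.8000)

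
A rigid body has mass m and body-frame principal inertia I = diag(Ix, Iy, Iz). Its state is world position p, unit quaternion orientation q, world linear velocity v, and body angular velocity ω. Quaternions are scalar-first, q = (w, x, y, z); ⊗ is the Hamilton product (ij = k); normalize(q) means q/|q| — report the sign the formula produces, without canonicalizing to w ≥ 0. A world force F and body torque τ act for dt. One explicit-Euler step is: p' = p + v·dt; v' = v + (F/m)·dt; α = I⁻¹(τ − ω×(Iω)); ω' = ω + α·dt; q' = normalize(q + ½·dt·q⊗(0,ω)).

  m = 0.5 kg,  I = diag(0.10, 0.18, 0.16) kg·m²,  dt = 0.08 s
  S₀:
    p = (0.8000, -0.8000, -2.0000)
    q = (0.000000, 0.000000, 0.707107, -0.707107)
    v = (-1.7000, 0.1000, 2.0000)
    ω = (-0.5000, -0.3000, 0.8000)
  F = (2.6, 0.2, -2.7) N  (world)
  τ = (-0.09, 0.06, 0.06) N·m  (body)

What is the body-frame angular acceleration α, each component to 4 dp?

α = (-0.9480, 0.2000, 0.3000)

gyro term ω×Iω = (0.0048, 0.0240, 0.0120)
angular accel α = (-0.9480, 0.2000, 0.3000)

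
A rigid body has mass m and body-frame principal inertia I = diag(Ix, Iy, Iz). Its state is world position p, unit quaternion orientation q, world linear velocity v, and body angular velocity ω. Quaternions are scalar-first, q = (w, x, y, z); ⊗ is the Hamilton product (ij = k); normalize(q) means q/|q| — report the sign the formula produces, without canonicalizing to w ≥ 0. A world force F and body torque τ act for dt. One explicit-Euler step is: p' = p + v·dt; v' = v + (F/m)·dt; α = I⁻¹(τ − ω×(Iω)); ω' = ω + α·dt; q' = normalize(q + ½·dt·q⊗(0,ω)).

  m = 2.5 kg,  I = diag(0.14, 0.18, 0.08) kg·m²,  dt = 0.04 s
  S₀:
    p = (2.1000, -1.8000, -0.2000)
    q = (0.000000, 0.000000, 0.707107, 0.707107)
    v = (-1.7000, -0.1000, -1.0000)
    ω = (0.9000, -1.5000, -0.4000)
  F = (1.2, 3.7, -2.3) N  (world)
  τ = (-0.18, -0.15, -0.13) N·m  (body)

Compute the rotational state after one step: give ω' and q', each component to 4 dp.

ω' = (0.8657, -1.5285, -0.4380)
q' = (0.0269, 0.0155, 0.7194, 0.6939)

ω×(Iω) gyroscopic = (-0.0600, -0.0216, -0.0540)
(τ − ω×Iω)/I = (-0.8571, -0.7133, -0.9500)
ω + α·dt = (0.8657, -1.5285, -0.4380)
2q̇ = q⊗(0,ω) = (1.3435033, 0.7778177, 0.6363963, -0.6363963)
q' = normalize(q + ½dt·q⊗(0,ω)) = (0.0269, 0.0155, 0.7194, 0.6939)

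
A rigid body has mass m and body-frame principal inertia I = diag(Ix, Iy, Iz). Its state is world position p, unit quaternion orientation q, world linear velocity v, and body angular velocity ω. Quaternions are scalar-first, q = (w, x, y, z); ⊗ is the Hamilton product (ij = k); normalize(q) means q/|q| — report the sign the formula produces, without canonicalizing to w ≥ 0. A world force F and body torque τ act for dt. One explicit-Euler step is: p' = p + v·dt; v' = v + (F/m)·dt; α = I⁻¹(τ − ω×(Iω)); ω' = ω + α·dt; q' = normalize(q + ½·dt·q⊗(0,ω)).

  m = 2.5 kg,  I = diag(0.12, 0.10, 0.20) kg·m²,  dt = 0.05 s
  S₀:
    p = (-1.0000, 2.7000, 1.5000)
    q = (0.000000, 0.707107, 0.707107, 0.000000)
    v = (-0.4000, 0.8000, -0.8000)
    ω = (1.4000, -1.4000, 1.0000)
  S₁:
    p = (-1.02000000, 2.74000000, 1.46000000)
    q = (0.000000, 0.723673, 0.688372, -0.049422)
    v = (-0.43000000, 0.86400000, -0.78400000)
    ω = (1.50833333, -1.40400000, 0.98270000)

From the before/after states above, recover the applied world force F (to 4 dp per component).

velocity change Δv = (-0.03000000, 0.06400000, 0.01600000)
applied force F = (-1.5000, 3.2000, 0.8000)

F = (-1.5000, 3.2000, 0.8000)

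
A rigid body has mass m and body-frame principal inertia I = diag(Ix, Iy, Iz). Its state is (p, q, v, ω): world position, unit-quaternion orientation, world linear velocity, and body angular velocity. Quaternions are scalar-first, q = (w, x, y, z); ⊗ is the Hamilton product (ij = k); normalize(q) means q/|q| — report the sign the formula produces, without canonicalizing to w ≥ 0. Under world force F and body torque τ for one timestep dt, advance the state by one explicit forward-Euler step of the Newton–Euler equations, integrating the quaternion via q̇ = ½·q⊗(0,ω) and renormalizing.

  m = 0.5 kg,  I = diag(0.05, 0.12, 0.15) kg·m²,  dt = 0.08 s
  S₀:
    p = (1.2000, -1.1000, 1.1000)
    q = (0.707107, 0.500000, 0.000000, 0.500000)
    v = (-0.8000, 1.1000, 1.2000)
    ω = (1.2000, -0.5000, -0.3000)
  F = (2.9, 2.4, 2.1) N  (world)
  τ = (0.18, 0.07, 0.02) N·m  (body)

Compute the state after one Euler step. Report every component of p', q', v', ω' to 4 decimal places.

p' = (1.1360, -1.0120, 1.1960)
q' = (0.6881, 0.5432, 0.0158, 0.4808)
v' = (-0.3360, 1.4840, 1.5360)
ω' = (1.4808, -0.4773, -0.2669)

linear accel F/m = (5.8000, 4.8000, 4.2000)
p + v·dt = (1.1360, -1.0120, 1.1960)
new velocity v' = (-0.3360, 1.4840, 1.5360)
gyro term ω×Iω = (0.0045, 0.0360, -0.0420)
(τ − ω×Iω)/I = (3.5100, 0.2833, 0.4133)
new body rate ω' = (1.4808, -0.4773, -0.2669)
2q̇ = q⊗(0,ω) = (-0.4500000, 1.0985284, 0.3964465, -0.4621321)
q' = normalize(q + ½dt·q⊗(0,ω)) = (0.6881, 0.5432, 0.0158, 0.4808)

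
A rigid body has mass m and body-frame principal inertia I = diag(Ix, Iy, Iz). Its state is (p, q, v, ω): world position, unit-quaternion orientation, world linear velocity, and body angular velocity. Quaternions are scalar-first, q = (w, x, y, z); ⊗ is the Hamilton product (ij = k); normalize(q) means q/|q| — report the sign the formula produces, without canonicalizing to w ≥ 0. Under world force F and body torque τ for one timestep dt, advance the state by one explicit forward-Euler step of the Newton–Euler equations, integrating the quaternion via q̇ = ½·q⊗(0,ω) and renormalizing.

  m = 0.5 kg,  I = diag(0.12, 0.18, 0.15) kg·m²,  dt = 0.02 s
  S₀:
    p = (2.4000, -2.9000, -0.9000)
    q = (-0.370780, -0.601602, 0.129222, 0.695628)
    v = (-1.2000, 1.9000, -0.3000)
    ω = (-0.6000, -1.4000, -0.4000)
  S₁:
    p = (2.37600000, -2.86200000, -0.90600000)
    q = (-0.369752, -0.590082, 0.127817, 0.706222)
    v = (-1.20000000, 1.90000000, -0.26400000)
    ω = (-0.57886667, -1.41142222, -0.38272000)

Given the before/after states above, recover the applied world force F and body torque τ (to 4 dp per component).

rate change Δω = (0.02113333, -0.01142222, 0.01728000)
precession coupling = (-0.0168, -0.0072, 0.0504)
τ = I·(Δω/dt) + ω₀×(Iω₀) = (0.1100, -0.1100, 0.1800)
Δv = v₁−v₀ = (0.00000000, 0.00000000, 0.03600000)
F = m·Δv/dt = (0.0000, 0.0000, 0.9000)

F = (0.0000, 0.0000, 0.9000)
τ = (0.1100, -0.1100, 0.1800)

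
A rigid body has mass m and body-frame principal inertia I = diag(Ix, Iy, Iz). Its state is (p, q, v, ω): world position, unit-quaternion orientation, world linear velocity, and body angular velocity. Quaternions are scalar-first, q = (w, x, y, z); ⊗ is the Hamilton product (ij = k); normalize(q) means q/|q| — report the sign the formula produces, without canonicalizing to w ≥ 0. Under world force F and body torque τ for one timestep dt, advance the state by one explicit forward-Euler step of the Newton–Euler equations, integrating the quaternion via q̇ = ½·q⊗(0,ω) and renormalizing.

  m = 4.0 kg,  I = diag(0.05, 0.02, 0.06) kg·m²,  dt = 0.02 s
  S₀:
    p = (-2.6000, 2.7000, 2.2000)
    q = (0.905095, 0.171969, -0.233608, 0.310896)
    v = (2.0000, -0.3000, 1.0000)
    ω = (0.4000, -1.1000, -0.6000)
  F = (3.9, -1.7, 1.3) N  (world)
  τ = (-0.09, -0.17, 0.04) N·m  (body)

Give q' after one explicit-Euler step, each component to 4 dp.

q⊗(0,ω) = (-0.1392188, 0.8441884, -0.7680647, -0.6387797)
q + ½dt·q⊗(0,ω), renormalized = (0.9036, 0.1804, -0.2413, 0.3045)

q' = (0.9036, 0.1804, -0.2413, 0.3045)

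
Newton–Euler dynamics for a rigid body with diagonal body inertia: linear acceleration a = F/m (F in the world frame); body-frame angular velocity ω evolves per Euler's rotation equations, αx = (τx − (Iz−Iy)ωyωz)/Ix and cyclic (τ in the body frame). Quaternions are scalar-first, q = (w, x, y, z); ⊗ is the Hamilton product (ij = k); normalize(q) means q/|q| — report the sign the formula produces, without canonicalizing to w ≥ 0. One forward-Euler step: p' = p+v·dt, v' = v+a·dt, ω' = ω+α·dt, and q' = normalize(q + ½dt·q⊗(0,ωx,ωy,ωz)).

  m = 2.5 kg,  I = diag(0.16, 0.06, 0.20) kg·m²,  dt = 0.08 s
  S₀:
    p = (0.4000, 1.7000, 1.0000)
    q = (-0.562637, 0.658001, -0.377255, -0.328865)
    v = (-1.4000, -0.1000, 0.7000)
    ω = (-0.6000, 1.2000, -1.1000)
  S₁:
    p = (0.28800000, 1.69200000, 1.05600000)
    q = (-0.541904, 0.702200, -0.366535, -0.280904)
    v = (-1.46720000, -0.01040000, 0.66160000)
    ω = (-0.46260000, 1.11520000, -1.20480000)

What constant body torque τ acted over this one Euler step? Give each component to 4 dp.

rate change Δω = (0.13740000, -0.08480000, -0.10480000)
ω₀×(Iω₀) = (-0.1848, -0.0264, 0.0720)
τ = I·(Δω/dt) + ω₀×(Iω₀) = (0.0900, -0.0900, -0.1900)

τ = (0.0900, -0.0900, -0.1900)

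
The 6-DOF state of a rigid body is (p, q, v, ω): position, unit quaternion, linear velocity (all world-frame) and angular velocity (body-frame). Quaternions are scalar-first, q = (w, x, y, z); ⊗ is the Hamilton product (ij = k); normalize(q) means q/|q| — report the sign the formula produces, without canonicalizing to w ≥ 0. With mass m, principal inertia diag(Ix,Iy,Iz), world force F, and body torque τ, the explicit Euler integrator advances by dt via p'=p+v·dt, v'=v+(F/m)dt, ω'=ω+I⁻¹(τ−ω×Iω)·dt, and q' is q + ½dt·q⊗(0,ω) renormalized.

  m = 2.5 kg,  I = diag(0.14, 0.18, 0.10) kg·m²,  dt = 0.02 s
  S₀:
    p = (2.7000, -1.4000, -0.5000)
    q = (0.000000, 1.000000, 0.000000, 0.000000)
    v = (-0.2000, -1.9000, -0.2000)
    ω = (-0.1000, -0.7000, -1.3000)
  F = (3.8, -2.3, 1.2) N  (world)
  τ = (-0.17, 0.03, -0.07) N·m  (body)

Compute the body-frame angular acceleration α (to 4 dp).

α = (-0.6943, 0.1378, -0.7280)

ω×(Iω) gyroscopic = (-0.0728, 0.0052, 0.0028)
angular accel α = (-0.6943, 0.1378, -0.7280)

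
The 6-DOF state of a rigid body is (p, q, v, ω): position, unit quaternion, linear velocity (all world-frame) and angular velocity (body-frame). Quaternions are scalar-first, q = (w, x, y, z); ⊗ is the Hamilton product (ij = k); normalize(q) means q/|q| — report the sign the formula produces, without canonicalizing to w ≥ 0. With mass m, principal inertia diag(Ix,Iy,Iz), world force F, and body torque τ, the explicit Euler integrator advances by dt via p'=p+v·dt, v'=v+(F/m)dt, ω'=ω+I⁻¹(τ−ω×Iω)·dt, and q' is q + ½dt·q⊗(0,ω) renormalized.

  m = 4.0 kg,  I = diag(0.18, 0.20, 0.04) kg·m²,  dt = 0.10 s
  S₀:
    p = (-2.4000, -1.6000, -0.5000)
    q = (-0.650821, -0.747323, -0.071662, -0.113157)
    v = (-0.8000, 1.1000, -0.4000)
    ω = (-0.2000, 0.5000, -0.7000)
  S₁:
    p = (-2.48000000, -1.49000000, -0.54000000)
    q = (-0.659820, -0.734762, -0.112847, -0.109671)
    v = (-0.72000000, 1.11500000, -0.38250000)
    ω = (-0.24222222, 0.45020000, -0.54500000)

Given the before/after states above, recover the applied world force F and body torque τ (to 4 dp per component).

F = (3.2000, 0.6000, 0.7000)
τ = (-0.0200, -0.0800, 0.0600)

ω₁ − ω₀ = (-0.04222222, -0.04980000, 0.15500000)
τ = I·(Δω/dt) + ω₀×(Iω₀) = (-0.0200, -0.0800, 0.0600)
velocity change Δv = (0.08000000, 0.01500000, 0.01750000)
F = m·Δv/dt = (3.2000, 0.6000, 0.7000)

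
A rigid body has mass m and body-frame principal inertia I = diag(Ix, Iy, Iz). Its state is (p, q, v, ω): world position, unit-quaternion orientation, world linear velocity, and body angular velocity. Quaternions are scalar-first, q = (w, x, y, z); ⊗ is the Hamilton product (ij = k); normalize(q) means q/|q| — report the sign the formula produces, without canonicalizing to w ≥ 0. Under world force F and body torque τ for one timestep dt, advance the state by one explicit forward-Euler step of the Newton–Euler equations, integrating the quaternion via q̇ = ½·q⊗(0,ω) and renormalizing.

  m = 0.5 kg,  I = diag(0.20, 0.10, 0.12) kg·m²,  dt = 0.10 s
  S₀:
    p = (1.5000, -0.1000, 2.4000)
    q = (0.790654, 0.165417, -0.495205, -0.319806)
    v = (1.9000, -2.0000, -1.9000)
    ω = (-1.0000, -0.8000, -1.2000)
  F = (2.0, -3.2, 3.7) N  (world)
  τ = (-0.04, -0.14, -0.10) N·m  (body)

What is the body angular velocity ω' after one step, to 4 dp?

α = I⁻¹(τ − ω×Iω) = (-0.2960, -2.3600, -0.1667)
ω + α·dt = (-1.0296, -1.0360, -1.2167)

ω' = (-1.0296, -1.0360, -1.2167)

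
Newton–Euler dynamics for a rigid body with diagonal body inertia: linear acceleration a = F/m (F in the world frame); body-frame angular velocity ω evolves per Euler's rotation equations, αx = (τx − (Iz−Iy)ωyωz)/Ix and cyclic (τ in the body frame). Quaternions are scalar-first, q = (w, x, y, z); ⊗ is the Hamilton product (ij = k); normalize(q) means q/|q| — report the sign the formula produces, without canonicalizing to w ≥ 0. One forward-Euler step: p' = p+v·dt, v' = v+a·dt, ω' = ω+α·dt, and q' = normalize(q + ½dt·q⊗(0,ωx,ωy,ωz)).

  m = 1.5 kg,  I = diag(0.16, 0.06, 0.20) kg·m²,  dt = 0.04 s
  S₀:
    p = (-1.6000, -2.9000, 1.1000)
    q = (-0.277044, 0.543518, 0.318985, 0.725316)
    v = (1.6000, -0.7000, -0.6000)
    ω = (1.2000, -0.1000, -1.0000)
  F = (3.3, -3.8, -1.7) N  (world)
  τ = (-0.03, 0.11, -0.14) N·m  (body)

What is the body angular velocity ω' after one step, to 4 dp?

(τ − ω×Iω)/I = (-0.2750, 1.0333, -0.7600)
ω' = ω + α·dt = (1.1890, -0.0587, -1.0304)

ω' = (1.1890, -0.0587, -1.0304)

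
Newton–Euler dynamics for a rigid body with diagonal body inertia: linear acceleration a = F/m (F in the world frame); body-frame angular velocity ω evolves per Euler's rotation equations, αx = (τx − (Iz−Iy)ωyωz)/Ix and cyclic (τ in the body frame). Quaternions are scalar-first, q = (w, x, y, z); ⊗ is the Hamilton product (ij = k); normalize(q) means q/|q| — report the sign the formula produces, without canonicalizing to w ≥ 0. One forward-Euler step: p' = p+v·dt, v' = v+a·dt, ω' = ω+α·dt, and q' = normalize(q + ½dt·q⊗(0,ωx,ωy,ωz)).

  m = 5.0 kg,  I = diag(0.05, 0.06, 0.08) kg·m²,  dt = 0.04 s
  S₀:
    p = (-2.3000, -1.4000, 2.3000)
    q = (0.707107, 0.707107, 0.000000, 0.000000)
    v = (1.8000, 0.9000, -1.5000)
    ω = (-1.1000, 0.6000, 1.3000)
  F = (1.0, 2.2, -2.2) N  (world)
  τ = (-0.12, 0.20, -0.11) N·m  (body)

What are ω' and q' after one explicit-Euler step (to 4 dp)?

gyro term ω×Iω = (0.0156, 0.0429, -0.0066)
α = I⁻¹(τ − ω×Iω) = (-2.7120, 2.6183, -1.2925)
ω + α·dt = (-1.2085, 0.7047, 1.2483)
Hamilton product q⊗(0,ω) = (0.7778177, -0.7778177, -0.4949749, 1.3435033)
q + ½dt·q⊗(0,ω), renormalized = (0.7222, 0.6911, -0.0099, 0.0269)

ω' = (-1.2085, 0.7047, 1.2483)
q' = (0.7222, 0.6911, -0.0099, 0.0269)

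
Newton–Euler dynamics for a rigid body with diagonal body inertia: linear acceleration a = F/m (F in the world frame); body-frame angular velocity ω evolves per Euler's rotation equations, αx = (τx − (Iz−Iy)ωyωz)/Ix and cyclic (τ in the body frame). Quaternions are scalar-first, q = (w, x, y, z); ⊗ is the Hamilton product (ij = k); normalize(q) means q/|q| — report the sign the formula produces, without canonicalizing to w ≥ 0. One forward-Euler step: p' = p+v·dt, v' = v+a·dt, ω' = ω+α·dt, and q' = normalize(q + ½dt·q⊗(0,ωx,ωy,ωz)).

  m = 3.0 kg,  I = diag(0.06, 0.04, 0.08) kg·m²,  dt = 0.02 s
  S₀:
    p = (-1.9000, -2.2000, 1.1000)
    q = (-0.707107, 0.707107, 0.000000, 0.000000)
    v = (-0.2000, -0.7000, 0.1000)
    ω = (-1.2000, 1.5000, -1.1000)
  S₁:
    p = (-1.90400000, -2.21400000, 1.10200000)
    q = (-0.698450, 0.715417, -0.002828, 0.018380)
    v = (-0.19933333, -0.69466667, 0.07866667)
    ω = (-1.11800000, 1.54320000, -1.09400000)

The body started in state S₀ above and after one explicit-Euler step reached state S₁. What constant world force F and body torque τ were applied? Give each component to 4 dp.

F = (0.1000, 0.8000, -3.2000)
τ = (0.1800, 0.0600, 0.0600)

v₁ − v₀ = (0.00066667, 0.00533333, -0.02133333)
F = m·Δv/dt = (0.1000, 0.8000, -3.2000)
Δω = ω₁−ω₀ = (0.08200000, 0.04320000, 0.00600000)
gyro term ω₀×Iω₀ = (-0.0660, -0.0264, 0.0360)
τ = I·(Δω/dt) + ω₀×(Iω₀) = (0.1800, 0.0600, 0.0600)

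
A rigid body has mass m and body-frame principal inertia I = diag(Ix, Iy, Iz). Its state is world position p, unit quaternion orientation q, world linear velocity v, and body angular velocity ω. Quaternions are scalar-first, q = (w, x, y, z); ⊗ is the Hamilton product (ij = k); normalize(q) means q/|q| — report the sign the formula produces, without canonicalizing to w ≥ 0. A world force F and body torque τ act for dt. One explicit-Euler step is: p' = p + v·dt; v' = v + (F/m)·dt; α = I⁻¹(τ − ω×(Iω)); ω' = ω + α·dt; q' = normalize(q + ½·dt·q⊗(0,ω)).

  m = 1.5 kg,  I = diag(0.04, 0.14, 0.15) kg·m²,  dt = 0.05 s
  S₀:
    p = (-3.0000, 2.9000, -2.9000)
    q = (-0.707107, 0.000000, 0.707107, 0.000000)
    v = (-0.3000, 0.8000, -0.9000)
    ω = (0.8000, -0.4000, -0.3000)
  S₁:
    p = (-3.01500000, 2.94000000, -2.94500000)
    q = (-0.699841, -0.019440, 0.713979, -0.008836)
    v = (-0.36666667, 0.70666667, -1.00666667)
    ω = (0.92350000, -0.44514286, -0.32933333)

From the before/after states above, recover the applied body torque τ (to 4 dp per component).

Δω = ω₁−ω₀ = (0.12350000, -0.04514286, -0.02933333)
precession coupling = (0.0012, 0.0264, -0.0320)
τ = I·(Δω/dt) + ω₀×(Iω₀) = (0.1000, -0.1000, -0.1200)

τ = (0.1000, -0.1000, -0.1200)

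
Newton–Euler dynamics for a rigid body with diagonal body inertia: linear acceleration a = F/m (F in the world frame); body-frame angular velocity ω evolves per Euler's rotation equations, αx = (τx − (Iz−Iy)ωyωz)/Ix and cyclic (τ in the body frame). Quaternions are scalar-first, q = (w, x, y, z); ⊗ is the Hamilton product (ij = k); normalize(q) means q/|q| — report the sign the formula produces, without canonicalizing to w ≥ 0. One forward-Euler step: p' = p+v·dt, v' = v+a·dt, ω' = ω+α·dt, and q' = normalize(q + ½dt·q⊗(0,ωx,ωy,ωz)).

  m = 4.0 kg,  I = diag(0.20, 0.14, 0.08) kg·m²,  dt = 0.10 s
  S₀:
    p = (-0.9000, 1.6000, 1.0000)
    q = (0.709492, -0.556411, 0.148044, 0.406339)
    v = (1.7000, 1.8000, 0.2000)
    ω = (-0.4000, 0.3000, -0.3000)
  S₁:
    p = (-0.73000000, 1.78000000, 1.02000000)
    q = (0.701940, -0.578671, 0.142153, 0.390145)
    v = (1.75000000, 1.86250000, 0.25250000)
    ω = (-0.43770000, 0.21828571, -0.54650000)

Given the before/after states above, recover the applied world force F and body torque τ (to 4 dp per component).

F = (2.0000, 2.5000, 2.1000)
τ = (-0.0700, -0.1000, -0.1900)

ω₁ − ω₀ = (-0.03770000, -0.08171429, -0.24650000)
I·α + gyro = (-0.0700, -0.1000, -0.1900)
Δv = v₁−v₀ = (0.05000000, 0.06250000, 0.05250000)
applied force F = (2.0000, 2.5000, 2.1000)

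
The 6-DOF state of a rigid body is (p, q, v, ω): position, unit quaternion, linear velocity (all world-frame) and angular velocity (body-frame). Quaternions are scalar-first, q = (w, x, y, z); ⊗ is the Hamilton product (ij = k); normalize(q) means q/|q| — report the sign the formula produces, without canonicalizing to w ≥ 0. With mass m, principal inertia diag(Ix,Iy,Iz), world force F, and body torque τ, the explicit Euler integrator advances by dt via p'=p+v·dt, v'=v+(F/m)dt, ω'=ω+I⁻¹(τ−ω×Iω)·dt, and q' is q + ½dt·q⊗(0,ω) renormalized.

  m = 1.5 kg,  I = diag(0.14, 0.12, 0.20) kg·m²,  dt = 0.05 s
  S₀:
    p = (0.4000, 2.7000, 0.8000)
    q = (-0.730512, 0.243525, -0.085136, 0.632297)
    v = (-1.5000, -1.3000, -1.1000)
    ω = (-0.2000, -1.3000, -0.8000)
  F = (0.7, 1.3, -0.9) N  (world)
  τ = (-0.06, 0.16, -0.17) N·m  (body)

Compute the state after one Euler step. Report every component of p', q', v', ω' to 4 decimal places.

p' = (0.3250, 2.6350, 0.7450)
q' = (-0.7189, 0.2692, -0.0596, 0.6381)
v' = (-1.4767, -1.2567, -1.1300)
ω' = (-0.2511, -1.2293, -0.8412)

p' = p + v·dt = (0.3250, 2.6350, 0.7450)
v + (F/m)dt = (-1.4767, -1.2567, -1.1300)
precession coupling ω×(Iω) = (0.0832, -0.0096, -0.0052)
angular accel α = (-1.0229, 1.4133, -0.8240)
new body rate ω' = (-0.2511, -1.2293, -0.8412)
2q̇ = q⊗(0,ω) = (0.4438658, 1.0361973, 1.0180262, 0.2507999)
q' = normalize(q + ½dt·q⊗(0,ω)) = (-0.7189, 0.2692, -0.0596, 0.6381)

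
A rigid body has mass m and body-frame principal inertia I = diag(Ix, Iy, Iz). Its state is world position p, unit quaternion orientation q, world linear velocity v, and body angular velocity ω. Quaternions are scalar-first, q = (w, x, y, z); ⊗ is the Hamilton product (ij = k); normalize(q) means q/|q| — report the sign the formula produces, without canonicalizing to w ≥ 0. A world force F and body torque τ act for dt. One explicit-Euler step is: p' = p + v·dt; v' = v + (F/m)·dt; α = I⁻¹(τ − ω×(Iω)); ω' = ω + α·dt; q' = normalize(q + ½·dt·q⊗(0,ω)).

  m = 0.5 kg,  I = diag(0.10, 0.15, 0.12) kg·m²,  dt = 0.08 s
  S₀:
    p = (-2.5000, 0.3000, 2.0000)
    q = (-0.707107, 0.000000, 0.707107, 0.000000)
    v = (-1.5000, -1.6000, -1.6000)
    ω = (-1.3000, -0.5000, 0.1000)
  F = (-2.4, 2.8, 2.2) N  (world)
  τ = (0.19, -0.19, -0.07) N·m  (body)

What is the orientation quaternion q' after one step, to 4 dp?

2q̇ = q⊗(0,ω) = (0.3535535, 0.9899498, 0.3535535, 0.8485284)
updated quaternion q' = (-0.6919, 0.0395, 0.7201, 0.0339)

q' = (-0.6919, 0.0395, 0.7201, 0.0339)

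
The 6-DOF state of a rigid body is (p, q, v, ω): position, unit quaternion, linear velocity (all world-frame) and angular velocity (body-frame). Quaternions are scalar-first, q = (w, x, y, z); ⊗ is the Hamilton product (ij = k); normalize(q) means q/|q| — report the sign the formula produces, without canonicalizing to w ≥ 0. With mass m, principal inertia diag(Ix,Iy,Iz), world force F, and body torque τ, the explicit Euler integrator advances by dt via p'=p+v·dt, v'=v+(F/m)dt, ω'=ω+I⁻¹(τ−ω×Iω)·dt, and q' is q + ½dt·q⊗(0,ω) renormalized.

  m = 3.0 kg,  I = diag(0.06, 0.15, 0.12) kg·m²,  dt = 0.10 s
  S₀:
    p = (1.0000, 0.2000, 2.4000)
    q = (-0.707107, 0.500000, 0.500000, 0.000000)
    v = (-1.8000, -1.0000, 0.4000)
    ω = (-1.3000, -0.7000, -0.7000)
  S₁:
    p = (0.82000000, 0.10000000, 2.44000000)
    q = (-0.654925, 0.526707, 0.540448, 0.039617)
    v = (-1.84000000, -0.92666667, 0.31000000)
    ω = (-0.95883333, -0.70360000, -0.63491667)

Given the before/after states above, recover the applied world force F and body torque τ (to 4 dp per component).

Δω = ω₁−ω₀ = (0.34116667, -0.00360000, 0.06508333)
ω₀×(Iω₀) = (-0.0147, -0.0546, 0.0819)
applied torque τ = (0.1900, -0.0600, 0.1600)
velocity change Δv = (-0.04000000, 0.07333333, -0.09000000)
m·(v₁−v₀)/dt = (-1.2000, 2.2000, -2.7000)

F = (-1.2000, 2.2000, -2.7000)
τ = (0.1900, -0.0600, 0.1600)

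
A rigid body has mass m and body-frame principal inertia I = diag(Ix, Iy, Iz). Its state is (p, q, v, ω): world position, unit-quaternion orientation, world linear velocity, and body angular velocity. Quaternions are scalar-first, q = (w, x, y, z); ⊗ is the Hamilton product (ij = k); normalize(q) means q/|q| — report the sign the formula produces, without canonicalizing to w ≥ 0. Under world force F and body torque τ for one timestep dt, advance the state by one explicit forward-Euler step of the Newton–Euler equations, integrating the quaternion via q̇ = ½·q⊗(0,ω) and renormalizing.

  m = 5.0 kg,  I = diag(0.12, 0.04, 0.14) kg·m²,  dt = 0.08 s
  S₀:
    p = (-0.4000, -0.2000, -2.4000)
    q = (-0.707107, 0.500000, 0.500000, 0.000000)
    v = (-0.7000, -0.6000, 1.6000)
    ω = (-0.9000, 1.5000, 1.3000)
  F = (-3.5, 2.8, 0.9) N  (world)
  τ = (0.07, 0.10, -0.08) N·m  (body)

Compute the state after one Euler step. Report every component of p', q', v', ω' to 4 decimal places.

(τ − ω×Iω)/I = (-1.0417, 1.9150, -1.3429)
ω' = ω + α·dt = (-0.9833, 1.6532, 1.1926)
q⊗(0,ω) = (-0.3000000, 1.2863963, -1.7106605, 0.2807609)
q + ½dt·q⊗(0,ω), renormalized = (-0.7164, 0.5494, 0.4299, 0.0112)
a = (-0.7000, 0.5600, 0.1800)
p + v·dt = (-0.4560, -0.2480, -2.2720)
v' = v + a·dt = (-0.7560, -0.5552, 1.6144)

p' = (-0.4560, -0.2480, -2.2720)
q' = (-0.7164, 0.5494, 0.4299, 0.0112)
v' = (-0.7560, -0.5552, 1.6144)
ω' = (-0.9833, 1.6532, 1.1926)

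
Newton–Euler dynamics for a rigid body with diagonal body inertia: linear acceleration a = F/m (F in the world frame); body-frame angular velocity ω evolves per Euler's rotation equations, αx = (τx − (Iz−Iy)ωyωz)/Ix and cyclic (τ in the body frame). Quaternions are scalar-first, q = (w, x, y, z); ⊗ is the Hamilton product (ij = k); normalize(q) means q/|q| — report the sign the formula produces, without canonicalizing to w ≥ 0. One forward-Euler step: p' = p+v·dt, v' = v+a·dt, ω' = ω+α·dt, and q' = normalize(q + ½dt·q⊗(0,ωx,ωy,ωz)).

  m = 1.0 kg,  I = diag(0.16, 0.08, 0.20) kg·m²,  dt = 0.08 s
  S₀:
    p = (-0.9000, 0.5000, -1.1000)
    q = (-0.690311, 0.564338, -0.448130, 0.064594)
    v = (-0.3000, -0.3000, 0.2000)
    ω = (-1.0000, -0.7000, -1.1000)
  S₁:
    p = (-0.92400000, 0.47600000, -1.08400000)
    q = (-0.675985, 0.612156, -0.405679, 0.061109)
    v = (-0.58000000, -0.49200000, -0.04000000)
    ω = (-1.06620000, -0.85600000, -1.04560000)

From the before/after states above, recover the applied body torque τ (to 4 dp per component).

τ = (-0.0400, -0.2000, 0.0800)

Δω = ω₁−ω₀ = (-0.06620000, -0.15600000, 0.05440000)
precession coupling = (0.0924, -0.0440, -0.0560)
applied torque τ = (-0.0400, -0.2000, 0.0800)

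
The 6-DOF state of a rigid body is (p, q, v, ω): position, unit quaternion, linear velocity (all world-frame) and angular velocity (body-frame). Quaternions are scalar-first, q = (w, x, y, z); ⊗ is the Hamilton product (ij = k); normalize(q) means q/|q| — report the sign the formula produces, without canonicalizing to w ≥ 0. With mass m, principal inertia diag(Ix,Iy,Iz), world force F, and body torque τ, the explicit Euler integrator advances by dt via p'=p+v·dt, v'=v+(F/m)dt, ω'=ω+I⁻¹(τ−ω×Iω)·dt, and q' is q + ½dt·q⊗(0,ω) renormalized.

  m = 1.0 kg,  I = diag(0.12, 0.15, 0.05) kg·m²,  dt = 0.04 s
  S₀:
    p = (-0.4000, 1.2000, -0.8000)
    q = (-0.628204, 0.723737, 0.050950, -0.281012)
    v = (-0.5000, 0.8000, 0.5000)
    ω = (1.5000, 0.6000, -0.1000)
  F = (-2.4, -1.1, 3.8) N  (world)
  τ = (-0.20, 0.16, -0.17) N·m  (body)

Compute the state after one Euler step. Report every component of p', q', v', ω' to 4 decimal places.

gyro term ω×Iω = (0.0060, -0.0105, 0.0270)
α = I⁻¹(τ − ω×Iω) = (-1.7167, 1.1367, -3.9400)
ω + α·dt = (1.4313, 0.6455, -0.2576)
q⊗(0,ω) = (-1.1442767, -0.7787938, -0.7260667, 0.4206376)
q + ½dt·q⊗(0,ω), renormalized = (-0.6507, 0.7078, 0.0364, -0.2725)
p + v·dt = (-0.4200, 1.2320, -0.7800)
new velocity v' = (-0.5960, 0.7560, 0.6520)

p' = (-0.4200, 1.2320, -0.7800)
q' = (-0.6507, 0.7078, 0.0364, -0.2725)
v' = (-0.5960, 0.7560, 0.6520)
ω' = (1.4313, 0.6455, -0.2576)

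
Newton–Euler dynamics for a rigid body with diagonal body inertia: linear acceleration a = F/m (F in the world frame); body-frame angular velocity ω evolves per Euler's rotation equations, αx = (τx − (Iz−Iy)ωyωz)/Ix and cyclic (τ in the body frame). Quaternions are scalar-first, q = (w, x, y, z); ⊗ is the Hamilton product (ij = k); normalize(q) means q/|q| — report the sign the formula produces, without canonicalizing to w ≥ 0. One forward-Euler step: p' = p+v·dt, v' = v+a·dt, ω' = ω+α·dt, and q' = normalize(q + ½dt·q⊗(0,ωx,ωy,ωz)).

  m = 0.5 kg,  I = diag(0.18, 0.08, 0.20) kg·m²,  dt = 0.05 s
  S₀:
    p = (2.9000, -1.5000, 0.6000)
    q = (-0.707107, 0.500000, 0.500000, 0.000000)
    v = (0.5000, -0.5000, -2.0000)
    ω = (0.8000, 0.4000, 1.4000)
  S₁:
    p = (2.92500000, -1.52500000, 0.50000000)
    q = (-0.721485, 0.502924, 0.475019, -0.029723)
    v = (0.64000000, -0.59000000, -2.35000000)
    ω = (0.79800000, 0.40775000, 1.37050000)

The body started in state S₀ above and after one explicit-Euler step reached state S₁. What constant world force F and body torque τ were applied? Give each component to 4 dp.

F = (1.4000, -0.9000, -3.5000)
τ = (0.0600, -0.0100, -0.1500)

rate change Δω = (-0.00200000, 0.00775000, -0.02950000)
I·α + gyro = (0.0600, -0.0100, -0.1500)
velocity change Δv = (0.14000000, -0.09000000, -0.35000000)
F = m·Δv/dt = (1.4000, -0.9000, -3.5000)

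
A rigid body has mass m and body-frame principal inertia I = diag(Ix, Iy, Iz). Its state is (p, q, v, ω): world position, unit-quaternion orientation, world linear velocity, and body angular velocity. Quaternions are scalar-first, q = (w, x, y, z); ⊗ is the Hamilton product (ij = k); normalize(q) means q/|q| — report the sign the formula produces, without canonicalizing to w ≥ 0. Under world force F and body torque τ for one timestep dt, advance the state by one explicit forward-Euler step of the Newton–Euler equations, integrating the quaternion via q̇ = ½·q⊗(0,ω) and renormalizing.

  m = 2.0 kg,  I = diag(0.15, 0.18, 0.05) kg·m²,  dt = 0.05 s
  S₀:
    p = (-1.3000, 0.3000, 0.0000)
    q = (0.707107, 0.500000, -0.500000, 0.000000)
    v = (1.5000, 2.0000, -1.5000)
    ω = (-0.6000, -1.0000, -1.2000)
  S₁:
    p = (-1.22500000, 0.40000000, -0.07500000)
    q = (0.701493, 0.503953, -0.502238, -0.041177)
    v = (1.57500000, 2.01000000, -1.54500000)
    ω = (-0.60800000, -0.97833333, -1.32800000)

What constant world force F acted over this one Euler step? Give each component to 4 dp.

v₁ − v₀ = (0.07500000, 0.01000000, -0.04500000)
F = m·Δv/dt = (3.0000, 0.4000, -1.8000)

F = (3.0000, 0.4000, -1.8000)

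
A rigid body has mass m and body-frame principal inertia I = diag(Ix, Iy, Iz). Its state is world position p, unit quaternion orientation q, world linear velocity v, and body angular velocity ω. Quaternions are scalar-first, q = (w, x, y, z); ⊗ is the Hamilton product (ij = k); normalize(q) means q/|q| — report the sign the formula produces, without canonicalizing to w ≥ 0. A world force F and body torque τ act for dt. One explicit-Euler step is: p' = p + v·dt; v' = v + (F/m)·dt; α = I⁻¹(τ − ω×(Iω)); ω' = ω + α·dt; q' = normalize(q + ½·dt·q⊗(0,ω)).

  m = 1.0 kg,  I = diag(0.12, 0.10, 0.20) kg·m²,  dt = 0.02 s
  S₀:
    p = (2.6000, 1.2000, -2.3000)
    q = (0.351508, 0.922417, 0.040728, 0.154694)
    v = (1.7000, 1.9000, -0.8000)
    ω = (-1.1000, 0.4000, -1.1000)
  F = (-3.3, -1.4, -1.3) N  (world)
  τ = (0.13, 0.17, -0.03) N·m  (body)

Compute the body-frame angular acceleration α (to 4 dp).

α = (1.4500, 2.6680, -0.1940)

ω×(Iω) gyroscopic = (-0.0440, -0.0968, 0.0088)
(τ − ω×Iω)/I = (1.4500, 2.6680, -0.1940)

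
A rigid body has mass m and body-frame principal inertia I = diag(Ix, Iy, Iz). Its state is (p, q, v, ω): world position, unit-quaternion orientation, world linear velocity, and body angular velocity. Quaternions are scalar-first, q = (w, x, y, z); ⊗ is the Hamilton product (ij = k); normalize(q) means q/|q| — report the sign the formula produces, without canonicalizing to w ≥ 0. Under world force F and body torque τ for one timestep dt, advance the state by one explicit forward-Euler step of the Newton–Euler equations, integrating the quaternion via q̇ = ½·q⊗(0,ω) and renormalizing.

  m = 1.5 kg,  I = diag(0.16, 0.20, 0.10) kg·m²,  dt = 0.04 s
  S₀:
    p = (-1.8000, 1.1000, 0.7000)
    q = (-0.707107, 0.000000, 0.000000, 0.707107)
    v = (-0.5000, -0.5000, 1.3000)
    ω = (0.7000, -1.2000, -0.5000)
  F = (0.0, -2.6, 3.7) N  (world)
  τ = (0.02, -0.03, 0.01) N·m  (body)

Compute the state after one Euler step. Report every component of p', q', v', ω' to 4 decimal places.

p' = p + v·dt = (-1.8200, 1.0800, 0.7520)
v' = v + a·dt = (-0.5000, -0.5693, 1.3987)
precession coupling ω×(Iω) = (-0.0600, -0.0210, -0.0336)
α = I⁻¹(τ − ω×Iω) = (0.5000, -0.0450, 0.4360)
ω + α·dt = (0.7200, -1.2018, -0.4826)
Hamilton product q⊗(0,ω) = (0.3535535, 0.3535535, 1.3435033, 0.3535535)
q + ½dt·q⊗(0,ω), renormalized = (-0.6997, 0.0071, 0.0269, 0.7139)

p' = (-1.8200, 1.0800, 0.7520)
q' = (-0.6997, 0.0071, 0.0269, 0.7139)
v' = (-0.5000, -0.5693, 1.3987)
ω' = (0.7200, -1.2018, -0.4826)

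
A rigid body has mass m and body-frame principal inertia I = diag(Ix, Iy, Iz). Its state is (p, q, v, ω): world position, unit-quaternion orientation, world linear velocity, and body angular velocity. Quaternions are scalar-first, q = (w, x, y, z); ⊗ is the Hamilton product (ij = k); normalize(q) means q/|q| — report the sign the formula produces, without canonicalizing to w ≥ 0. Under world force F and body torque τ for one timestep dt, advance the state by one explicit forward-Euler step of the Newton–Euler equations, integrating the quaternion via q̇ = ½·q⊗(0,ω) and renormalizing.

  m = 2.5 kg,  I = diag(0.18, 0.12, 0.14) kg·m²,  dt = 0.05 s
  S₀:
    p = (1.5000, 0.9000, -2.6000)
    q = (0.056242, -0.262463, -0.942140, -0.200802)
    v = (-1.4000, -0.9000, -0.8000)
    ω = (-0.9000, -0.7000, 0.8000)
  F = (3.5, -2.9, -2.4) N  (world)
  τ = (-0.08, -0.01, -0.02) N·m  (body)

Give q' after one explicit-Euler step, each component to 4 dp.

Hamilton product q⊗(0,ω) = (-0.7350731, -0.9448912, 0.3513228, -0.6192083)
q + ½dt·q⊗(0,ω), renormalized = (0.0378, -0.2859, -0.9328, -0.2162)

q' = (0.0378, -0.2859, -0.9328, -0.2162)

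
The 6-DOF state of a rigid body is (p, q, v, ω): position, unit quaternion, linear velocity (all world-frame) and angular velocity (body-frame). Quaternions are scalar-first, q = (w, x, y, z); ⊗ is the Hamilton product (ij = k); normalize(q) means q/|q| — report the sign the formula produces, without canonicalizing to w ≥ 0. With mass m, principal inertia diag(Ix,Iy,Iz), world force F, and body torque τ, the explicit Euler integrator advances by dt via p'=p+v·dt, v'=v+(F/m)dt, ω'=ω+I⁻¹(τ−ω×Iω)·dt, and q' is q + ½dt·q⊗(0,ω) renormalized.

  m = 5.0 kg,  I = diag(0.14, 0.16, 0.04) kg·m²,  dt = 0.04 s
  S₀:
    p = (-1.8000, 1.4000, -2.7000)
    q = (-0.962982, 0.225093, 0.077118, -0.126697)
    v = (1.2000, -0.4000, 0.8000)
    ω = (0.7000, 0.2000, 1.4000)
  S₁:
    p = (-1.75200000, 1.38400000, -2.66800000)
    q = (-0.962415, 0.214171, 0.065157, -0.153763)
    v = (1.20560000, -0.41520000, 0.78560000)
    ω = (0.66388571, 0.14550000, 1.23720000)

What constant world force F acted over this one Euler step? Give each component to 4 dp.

v₁ − v₀ = (0.00560000, -0.01520000, -0.01440000)
F = m·Δv/dt = (0.7000, -1.9000, -1.8000)

F = (0.7000, -1.9000, -1.8000)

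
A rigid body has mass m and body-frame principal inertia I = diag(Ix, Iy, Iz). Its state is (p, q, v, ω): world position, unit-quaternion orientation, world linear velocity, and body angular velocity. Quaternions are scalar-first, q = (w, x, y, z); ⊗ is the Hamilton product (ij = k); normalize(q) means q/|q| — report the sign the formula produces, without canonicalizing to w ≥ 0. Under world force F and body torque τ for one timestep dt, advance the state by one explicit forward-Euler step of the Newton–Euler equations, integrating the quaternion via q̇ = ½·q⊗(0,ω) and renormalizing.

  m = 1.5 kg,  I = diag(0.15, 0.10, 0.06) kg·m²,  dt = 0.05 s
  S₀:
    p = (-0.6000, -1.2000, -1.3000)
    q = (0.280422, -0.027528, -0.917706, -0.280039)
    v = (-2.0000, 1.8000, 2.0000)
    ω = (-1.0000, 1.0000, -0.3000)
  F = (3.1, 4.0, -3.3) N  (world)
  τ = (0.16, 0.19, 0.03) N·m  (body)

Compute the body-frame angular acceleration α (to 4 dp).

α = (0.9867, 1.6300, -0.3333)

precession coupling ω×(Iω) = (0.0120, 0.0270, 0.0500)
α = I⁻¹(τ − ω×Iω) = (0.9867, 1.6300, -0.3333)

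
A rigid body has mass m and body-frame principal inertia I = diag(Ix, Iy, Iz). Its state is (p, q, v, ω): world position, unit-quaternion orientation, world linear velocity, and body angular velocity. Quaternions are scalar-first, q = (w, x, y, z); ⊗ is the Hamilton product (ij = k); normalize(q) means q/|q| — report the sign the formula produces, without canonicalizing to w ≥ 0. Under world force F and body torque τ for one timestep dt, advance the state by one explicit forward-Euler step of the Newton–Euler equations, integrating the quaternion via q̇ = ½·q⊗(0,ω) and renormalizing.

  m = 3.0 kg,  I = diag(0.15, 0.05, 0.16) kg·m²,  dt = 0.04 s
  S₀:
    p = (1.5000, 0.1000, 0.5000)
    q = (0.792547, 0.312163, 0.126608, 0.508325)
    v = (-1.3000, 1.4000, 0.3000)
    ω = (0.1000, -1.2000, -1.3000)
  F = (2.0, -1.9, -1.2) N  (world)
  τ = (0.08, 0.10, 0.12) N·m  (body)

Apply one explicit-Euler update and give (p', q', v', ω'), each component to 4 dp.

a = F/m = (0.6667, -0.6333, -0.4000)
p' = p + v·dt = (1.4480, 0.1560, 0.5120)
new velocity v' = (-1.2733, 1.3747, 0.2840)
angular accel α = (-0.6107, 1.9740, 0.6750)
new body rate ω' = (0.0756, -1.1210, -1.2730)
Hamilton product q⊗(0,ω) = (0.7815358, 0.5246543, -0.4944120, -1.4175675)
q' = normalize(q + ½dt·q⊗(0,ω)) = (0.8077, 0.3225, 0.1166, 0.4797)

p' = (1.4480, 0.1560, 0.5120)
q' = (0.8077, 0.3225, 0.1166, 0.4797)
v' = (-1.2733, 1.3747, 0.2840)
ω' = (0.0756, -1.1210, -1.2730)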